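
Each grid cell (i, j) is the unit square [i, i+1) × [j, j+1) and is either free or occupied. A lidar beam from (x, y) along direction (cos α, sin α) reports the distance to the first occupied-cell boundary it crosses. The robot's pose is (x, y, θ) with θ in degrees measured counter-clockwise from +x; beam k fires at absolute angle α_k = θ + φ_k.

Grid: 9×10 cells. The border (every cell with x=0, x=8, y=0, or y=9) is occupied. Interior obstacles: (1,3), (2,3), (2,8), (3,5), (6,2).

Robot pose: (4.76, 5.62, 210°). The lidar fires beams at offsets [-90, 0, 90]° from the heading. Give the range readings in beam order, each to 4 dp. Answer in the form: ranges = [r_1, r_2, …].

ranges = [3.5200, 0.8776, 3.0253]

beam 1: φ=-90°, α=120°
  d=(-0.5000,0.8660)  start (4,5)  tX=1.5200 tY=0.4388  stride 1/|dx|=2.0000 1/|dy|=1.1547
    cross y-line → (4,6), t=0.4388
    cross x-line → (3,6), t=1.5200
    cross y-line → (3,7), t=1.5935
    cross y-line → (3,8), t=2.7482
    cross x-line → (2,8), t=3.5200 (wall)
  → r_1 = 3.5200
beam 2: φ=0°, α=210°
  d=(-0.8660,-0.5000)  start (4,5)  tX=0.8776 tY=1.2400  stride 1/|dx|=1.1547 1/|dy|=2.0000
    cross x-line → (3,5), t=0.8776 (wall)
  → r_2 = 0.8776
beam 3: φ=90°, α=300°
  d=(0.5000,-0.8660)  start (4,5)  tX=0.4800 tY=0.7159  stride 1/|dx|=2.0000 1/|dy|=1.1547
    cross x-line → (5,5), t=0.4800
    cross y-line → (5,4), t=0.7159
    cross y-line → (5,3), t=1.8706
    cross x-line → (6,3), t=2.4800
    cross y-line → (6,2), t=3.0253 (wall)
  → r_3 = 3.0253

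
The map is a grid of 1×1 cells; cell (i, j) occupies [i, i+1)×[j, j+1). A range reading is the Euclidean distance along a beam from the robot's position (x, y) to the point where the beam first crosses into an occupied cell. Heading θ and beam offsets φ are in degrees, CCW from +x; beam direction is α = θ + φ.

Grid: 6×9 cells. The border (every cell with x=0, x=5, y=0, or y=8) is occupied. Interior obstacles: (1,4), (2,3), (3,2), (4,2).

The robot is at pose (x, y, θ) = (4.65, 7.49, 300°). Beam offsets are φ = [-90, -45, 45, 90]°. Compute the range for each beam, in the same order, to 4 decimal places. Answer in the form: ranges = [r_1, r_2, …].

ranges = [4.2147, 4.6484, 0.3623, 0.4041]

beam 1: φ=-90°, α=210°
  direction (-0.8660, -0.5000); cell (4,7); t to first gridline: x 0.7506, y 0.9800 (then +1.1547 / +2.0000)
    (3,7) via x @ 0.7506
    (3,6) via y @ 0.9800
    (2,6) via x @ 1.9053
    (2,5) via y @ 2.9800
    (1,5) via x @ 3.0600
    (0,5) via x @ 4.2147  # hit
  → r_1 = 4.2147
beam 2: φ=-45°, α=255°
  direction (-0.2588, -0.9659); cell (4,7); t to first gridline: x 2.5114, y 0.5073 (then +3.8637 / +1.0353)
    (4,6) via y @ 0.5073
    (4,5) via y @ 1.5426
    (3,5) via x @ 2.5114
    (3,4) via y @ 2.5778
    (3,3) via y @ 3.6131
    (3,2) via y @ 4.6484  # hit
  → r_2 = 4.6484
beam 3: φ=45°, α=345°
  direction (0.9659, -0.2588); cell (4,7); t to first gridline: x 0.3623, y 1.8932 (then +1.0353 / +3.8637)
    (5,7) via x @ 0.3623  # hit
  → r_3 = 0.3623
beam 4: φ=90°, α=30°
  direction (0.8660, 0.5000); cell (4,7); t to first gridline: x 0.4041, y 1.0200 (then +1.1547 / +2.0000)
    (5,7) via x @ 0.4041  # hit
  → r_4 = 0.4041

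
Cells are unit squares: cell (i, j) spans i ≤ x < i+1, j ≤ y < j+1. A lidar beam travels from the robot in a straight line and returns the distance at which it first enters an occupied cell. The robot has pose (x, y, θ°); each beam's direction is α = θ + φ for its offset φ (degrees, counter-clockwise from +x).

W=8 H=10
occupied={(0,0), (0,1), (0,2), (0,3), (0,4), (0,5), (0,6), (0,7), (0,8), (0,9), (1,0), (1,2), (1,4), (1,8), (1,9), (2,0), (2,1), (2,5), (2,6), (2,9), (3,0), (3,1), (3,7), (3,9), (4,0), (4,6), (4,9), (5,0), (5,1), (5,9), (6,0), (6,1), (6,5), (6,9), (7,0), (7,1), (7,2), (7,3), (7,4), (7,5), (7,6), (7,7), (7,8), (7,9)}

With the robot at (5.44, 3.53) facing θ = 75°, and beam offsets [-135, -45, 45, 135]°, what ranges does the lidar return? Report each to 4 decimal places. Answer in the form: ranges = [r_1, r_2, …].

ranges = [1.7667, 1.8013, 2.8521, 3.0600]

beam 1: φ=-135°, α=300°
  cosα=0.5000 sinα=-0.8660 | (5,3) | tMaxX 1.1200 tMaxY 0.6120 | tΔX 2.0000 tΔY 1.1547
    t=0.6120 [y] (5,2)
    t=1.1200 [x] (6,2)
    t=1.7667 [y] (6,1) — stop
  → r_1 = 1.7667
beam 2: φ=-45°, α=30°
  cosα=0.8660 sinα=0.5000 | (5,3) | tMaxX 0.6466 tMaxY 0.9400 | tΔX 1.1547 tΔY 2.0000
    t=0.6466 [x] (6,3)
    t=0.9400 [y] (6,4)
    t=1.8013 [x] (7,4) — stop
  → r_2 = 1.8013
beam 3: φ=45°, α=120°
  cosα=-0.5000 sinα=0.8660 | (5,3) | tMaxX 0.8800 tMaxY 0.5427 | tΔX 2.0000 tΔY 1.1547
    t=0.5427 [y] (5,4)
    t=0.8800 [x] (4,4)
    t=1.6974 [y] (4,5)
    t=2.8521 [y] (4,6) — stop
  → r_3 = 2.8521
beam 4: φ=135°, α=210°
  cosα=-0.8660 sinα=-0.5000 | (5,3) | tMaxX 0.5081 tMaxY 1.0600 | tΔX 1.1547 tΔY 2.0000
    t=0.5081 [x] (4,3)
    t=1.0600 [y] (4,2)
    t=1.6628 [x] (3,2)
    t=2.8175 [x] (2,2)
    t=3.0600 [y] (2,1) — stop
  → r_4 = 3.0600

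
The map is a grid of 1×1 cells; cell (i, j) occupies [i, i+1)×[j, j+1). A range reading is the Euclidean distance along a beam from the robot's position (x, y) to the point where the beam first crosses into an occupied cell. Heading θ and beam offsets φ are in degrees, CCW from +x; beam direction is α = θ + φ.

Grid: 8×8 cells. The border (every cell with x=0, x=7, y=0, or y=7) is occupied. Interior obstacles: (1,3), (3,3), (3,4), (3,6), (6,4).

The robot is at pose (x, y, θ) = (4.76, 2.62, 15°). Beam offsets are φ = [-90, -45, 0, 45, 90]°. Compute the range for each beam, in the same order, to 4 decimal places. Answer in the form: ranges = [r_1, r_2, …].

beam 1: φ=-90°, α=285°
  direction (0.2588, -0.9659); cell (4,2); t to first gridline: x 0.9273, y 0.6419 (then +3.8637 / +1.0353)
    (4,1) via y @ 0.6419
    (5,1) via x @ 0.9273
    (5,0) via y @ 1.6771  # hit
  → r_1 = 1.6771
beam 2: φ=-45°, α=330°
  direction (0.8660, -0.5000); cell (4,2); t to first gridline: x 0.2771, y 1.2400 (then +1.1547 / +2.0000)
    (5,2) via x @ 0.2771
    (5,1) via y @ 1.2400
    (6,1) via x @ 1.4318
    (7,1) via x @ 2.5865  # hit
  → r_2 = 2.5865
beam 3: φ=0°, α=15°
  direction (0.9659, 0.2588); cell (4,2); t to first gridline: x 0.2485, y 1.4682 (then +1.0353 / +3.8637)
    (5,2) via x @ 0.2485
    (6,2) via x @ 1.2837
    (6,3) via y @ 1.4682
    (7,3) via x @ 2.3190  # hit
  → r_3 = 2.3190
beam 4: φ=45°, α=60°
  direction (0.5000, 0.8660); cell (4,2); t to first gridline: x 0.4800, y 0.4388 (then +2.0000 / +1.1547)
    (4,3) via y @ 0.4388
    (5,3) via x @ 0.4800
    (5,4) via y @ 1.5935
    (6,4) via x @ 2.4800  # hit
  → r_4 = 2.4800
beam 5: φ=90°, α=105°
  direction (-0.2588, 0.9659); cell (4,2); t to first gridline: x 2.9364, y 0.3934 (then +3.8637 / +1.0353)
    (4,3) via y @ 0.3934
    (4,4) via y @ 1.4287
    (4,5) via y @ 2.4640
    (3,5) via x @ 2.9364
    (3,6) via y @ 3.4992  # hit
  → r_5 = 3.4992

ranges = [1.6771, 2.5865, 2.3190, 2.4800, 3.4992]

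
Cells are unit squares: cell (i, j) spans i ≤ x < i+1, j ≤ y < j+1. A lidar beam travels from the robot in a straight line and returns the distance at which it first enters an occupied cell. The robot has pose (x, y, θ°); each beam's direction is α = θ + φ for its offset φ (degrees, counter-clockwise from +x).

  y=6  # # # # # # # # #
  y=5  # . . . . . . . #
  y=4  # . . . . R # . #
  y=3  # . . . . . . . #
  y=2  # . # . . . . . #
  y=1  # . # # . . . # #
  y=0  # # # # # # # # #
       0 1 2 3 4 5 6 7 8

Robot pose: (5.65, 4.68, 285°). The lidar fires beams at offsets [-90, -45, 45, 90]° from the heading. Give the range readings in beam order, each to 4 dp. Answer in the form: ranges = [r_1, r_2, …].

ranges = [4.8140, 3.3000, 0.4041, 0.3623]

beam 1: φ=-90°, α=195°
  direction (-0.9659, -0.2588); cell (5,4); t to first gridline: x 0.6729, y 2.6273 (then +1.0353 / +3.8637)
    (4,4) via x @ 0.6729
    (3,4) via x @ 1.7082
    (3,3) via y @ 2.6273
    (2,3) via x @ 2.7435
    (1,3) via x @ 3.7788
    (0,3) via x @ 4.8140  # hit
  → r_1 = 4.8140
beam 2: φ=-45°, α=240°
  direction (-0.5000, -0.8660); cell (5,4); t to first gridline: x 1.3000, y 0.7852 (then +2.0000 / +1.1547)
    (5,3) via y @ 0.7852
    (4,3) via x @ 1.3000
    (4,2) via y @ 1.9399
    (4,1) via y @ 3.0946
    (3,1) via x @ 3.3000  # hit
  → r_2 = 3.3000
beam 3: φ=45°, α=330°
  direction (0.8660, -0.5000); cell (5,4); t to first gridline: x 0.4041, y 1.3600 (then +1.1547 / +2.0000)
    (6,4) via x @ 0.4041  # hit
  → r_3 = 0.4041
beam 4: φ=90°, α=15°
  direction (0.9659, 0.2588); cell (5,4); t to first gridline: x 0.3623, y 1.2364 (then +1.0353 / +3.8637)
    (6,4) via x @ 0.3623  # hit
  → r_4 = 0.3623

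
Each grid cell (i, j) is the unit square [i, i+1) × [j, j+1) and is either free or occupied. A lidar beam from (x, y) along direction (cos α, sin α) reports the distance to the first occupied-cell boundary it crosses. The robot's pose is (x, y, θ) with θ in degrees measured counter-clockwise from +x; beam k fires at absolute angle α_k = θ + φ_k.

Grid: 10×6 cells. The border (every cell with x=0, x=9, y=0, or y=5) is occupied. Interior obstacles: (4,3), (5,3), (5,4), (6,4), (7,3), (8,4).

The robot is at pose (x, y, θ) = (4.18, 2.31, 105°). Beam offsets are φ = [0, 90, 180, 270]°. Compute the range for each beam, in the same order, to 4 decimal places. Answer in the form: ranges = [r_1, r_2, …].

ranges = [2.7849, 3.2922, 1.3562, 2.9195]

beam 1: φ=0°, α=105°
  d=(-0.2588,0.9659)  start (4,2)  tX=0.6955 tY=0.7143  stride 1/|dx|=3.8637 1/|dy|=1.0353
    cross x-line → (3,2), t=0.6955
    cross y-line → (3,3), t=0.7143
    cross y-line → (3,4), t=1.7496
    cross y-line → (3,5), t=2.7849 (wall)
  → r_1 = 2.7849
beam 2: φ=90°, α=195°
  d=(-0.9659,-0.2588)  start (4,2)  tX=0.1863 tY=1.1977  stride 1/|dx|=1.0353 1/|dy|=3.8637
    cross x-line → (3,2), t=0.1863
    cross y-line → (3,1), t=1.1977
    cross x-line → (2,1), t=1.2216
    cross x-line → (1,1), t=2.2569
    cross x-line → (0,1), t=3.2922 (wall)
  → r_2 = 3.2922
beam 3: φ=180°, α=285°
  d=(0.2588,-0.9659)  start (4,2)  tX=3.1682 tY=0.3209  stride 1/|dx|=3.8637 1/|dy|=1.0353
    cross y-line → (4,1), t=0.3209
    cross y-line → (4,0), t=1.3562 (wall)
  → r_3 = 1.3562
beam 4: φ=270°, α=15°
  d=(0.9659,0.2588)  start (4,2)  tX=0.8489 tY=2.6660  stride 1/|dx|=1.0353 1/|dy|=3.8637
    cross x-line → (5,2), t=0.8489
    cross x-line → (6,2), t=1.8842
    cross y-line → (6,3), t=2.6660
    cross x-line → (7,3), t=2.9195 (wall)
  → r_4 = 2.9195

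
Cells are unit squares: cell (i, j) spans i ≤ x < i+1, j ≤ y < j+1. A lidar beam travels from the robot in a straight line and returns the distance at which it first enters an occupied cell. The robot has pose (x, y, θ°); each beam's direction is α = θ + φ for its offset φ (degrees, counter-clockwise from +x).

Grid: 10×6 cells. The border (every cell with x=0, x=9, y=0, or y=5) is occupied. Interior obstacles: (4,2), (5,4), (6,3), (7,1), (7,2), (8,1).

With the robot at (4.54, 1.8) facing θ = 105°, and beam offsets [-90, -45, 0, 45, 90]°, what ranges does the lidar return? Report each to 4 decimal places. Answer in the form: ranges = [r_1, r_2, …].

ranges = [2.5468, 0.2309, 0.2071, 0.4000, 3.0910]

beam 1: φ=-90°, α=15°
  direction (0.9659, 0.2588); cell (4,1); t to first gridline: x 0.4762, y 0.7727 (then +1.0353 / +3.8637)
    (5,1) via x @ 0.4762
    (5,2) via y @ 0.7727
    (6,2) via x @ 1.5115
    (7,2) via x @ 2.5468  # hit
  → r_1 = 2.5468
beam 2: φ=-45°, α=60°
  direction (0.5000, 0.8660); cell (4,1); t to first gridline: x 0.9200, y 0.2309 (then +2.0000 / +1.1547)
    (4,2) via y @ 0.2309  # hit
  → r_2 = 0.2309
beam 3: φ=0°, α=105°
  direction (-0.2588, 0.9659); cell (4,1); t to first gridline: x 2.0864, y 0.2071 (then +3.8637 / +1.0353)
    (4,2) via y @ 0.2071  # hit
  → r_3 = 0.2071
beam 4: φ=45°, α=150°
  direction (-0.8660, 0.5000); cell (4,1); t to first gridline: x 0.6235, y 0.4000 (then +1.1547 / +2.0000)
    (4,2) via y @ 0.4000  # hit
  → r_4 = 0.4000
beam 5: φ=90°, α=195°
  direction (-0.9659, -0.2588); cell (4,1); t to first gridline: x 0.5590, y 3.0910 (then +1.0353 / +3.8637)
    (3,1) via x @ 0.5590
    (2,1) via x @ 1.5943
    (1,1) via x @ 2.6296
    (1,0) via y @ 3.0910  # hit
  → r_5 = 3.0910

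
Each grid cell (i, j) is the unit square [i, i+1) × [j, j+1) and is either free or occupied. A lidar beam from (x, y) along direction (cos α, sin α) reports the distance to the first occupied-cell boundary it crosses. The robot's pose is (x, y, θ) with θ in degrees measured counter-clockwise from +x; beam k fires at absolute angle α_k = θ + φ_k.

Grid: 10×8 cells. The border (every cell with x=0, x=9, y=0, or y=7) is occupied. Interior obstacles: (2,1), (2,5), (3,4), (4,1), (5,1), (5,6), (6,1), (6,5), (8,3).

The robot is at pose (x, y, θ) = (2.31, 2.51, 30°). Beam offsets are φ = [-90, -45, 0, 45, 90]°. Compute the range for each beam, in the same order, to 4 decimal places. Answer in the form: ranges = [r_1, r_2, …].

beam 1: φ=-90°, α=300°
  direction (0.5000, -0.8660); cell (2,2); t to first gridline: x 1.3800, y 0.5889 (then +2.0000 / +1.1547)
    (2,1) via y @ 0.5889  # hit
  → r_1 = 0.5889
beam 2: φ=-45°, α=345°
  direction (0.9659, -0.2588); cell (2,2); t to first gridline: x 0.7143, y 1.9705 (then +1.0353 / +3.8637)
    (3,2) via x @ 0.7143
    (4,2) via x @ 1.7496
    (4,1) via y @ 1.9705  # hit
  → r_2 = 1.9705
beam 3: φ=0°, α=30°
  direction (0.8660, 0.5000); cell (2,2); t to first gridline: x 0.7967, y 0.9800 (then +1.1547 / +2.0000)
    (3,2) via x @ 0.7967
    (3,3) via y @ 0.9800
    (4,3) via x @ 1.9514
    (4,4) via y @ 2.9800
    (5,4) via x @ 3.1061
    (6,4) via x @ 4.2608
    (6,5) via y @ 4.9800  # hit
  → r_3 = 4.9800
beam 4: φ=45°, α=75°
  direction (0.2588, 0.9659); cell (2,2); t to first gridline: x 2.6660, y 0.5073 (then +3.8637 / +1.0353)
    (2,3) via y @ 0.5073
    (2,4) via y @ 1.5426
    (2,5) via y @ 2.5778  # hit
  → r_4 = 2.5778
beam 5: φ=90°, α=120°
  direction (-0.5000, 0.8660); cell (2,2); t to first gridline: x 0.6200, y 0.5658 (then +2.0000 / +1.1547)
    (2,3) via y @ 0.5658
    (1,3) via x @ 0.6200
    (1,4) via y @ 1.7205
    (0,4) via x @ 2.6200  # hit
  → r_5 = 2.6200

ranges = [0.5889, 1.9705, 4.9800, 2.5778, 2.6200]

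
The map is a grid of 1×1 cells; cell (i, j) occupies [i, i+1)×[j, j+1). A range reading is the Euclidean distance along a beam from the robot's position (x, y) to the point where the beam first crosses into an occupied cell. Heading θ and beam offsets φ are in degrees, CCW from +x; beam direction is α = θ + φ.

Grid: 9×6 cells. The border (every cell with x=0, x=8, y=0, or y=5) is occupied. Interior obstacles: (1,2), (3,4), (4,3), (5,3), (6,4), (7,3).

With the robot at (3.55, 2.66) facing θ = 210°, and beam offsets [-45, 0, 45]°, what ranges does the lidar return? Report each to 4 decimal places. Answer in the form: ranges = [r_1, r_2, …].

ranges = [2.6400, 2.9445, 1.7186]

beam 1: φ=-45°, α=165°
  d=(-0.9659,0.2588)  start (3,2)  tX=0.5694 tY=1.3137  stride 1/|dx|=1.0353 1/|dy|=3.8637
    cross x-line → (2,2), t=0.5694
    cross y-line → (2,3), t=1.3137
    cross x-line → (1,3), t=1.6047
    cross x-line → (0,3), t=2.6400 (wall)
  → r_1 = 2.6400
beam 2: φ=0°, α=210°
  d=(-0.8660,-0.5000)  start (3,2)  tX=0.6351 tY=1.3200  stride 1/|dx|=1.1547 1/|dy|=2.0000
    cross x-line → (2,2), t=0.6351
    cross y-line → (2,1), t=1.3200
    cross x-line → (1,1), t=1.7898
    cross x-line → (0,1), t=2.9445 (wall)
  → r_2 = 2.9445
beam 3: φ=45°, α=255°
  d=(-0.2588,-0.9659)  start (3,2)  tX=2.1250 tY=0.6833  stride 1/|dx|=3.8637 1/|dy|=1.0353
    cross y-line → (3,1), t=0.6833
    cross y-line → (3,0), t=1.7186 (wall)
  → r_3 = 1.7186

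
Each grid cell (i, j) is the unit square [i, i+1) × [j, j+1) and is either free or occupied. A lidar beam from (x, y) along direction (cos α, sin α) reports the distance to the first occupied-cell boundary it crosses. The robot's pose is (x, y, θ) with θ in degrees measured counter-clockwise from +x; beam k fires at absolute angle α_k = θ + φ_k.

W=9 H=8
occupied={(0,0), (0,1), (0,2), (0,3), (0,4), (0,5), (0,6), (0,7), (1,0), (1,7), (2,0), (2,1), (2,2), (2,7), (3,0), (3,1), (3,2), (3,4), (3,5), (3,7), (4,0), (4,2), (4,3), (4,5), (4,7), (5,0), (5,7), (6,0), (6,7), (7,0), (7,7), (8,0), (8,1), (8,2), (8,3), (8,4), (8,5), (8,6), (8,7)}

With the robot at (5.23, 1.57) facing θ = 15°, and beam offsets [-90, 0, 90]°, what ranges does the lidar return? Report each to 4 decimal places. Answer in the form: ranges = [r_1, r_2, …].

ranges = [0.5901, 2.8677, 0.8887]

beam 1: φ=-90°, α=285°
  d=(0.2588,-0.9659)  start (5,1)  tX=2.9751 tY=0.5901  stride 1/|dx|=3.8637 1/|dy|=1.0353
    cross y-line → (5,0), t=0.5901 (wall)
  → r_1 = 0.5901
beam 2: φ=0°, α=15°
  d=(0.9659,0.2588)  start (5,1)  tX=0.7972 tY=1.6614  stride 1/|dx|=1.0353 1/|dy|=3.8637
    cross x-line → (6,1), t=0.7972
    cross y-line → (6,2), t=1.6614
    cross x-line → (7,2), t=1.8324
    cross x-line → (8,2), t=2.8677 (wall)
  → r_2 = 2.8677
beam 3: φ=90°, α=105°
  d=(-0.2588,0.9659)  start (5,1)  tX=0.8887 tY=0.4452  stride 1/|dx|=3.8637 1/|dy|=1.0353
    cross y-line → (5,2), t=0.4452
    cross x-line → (4,2), t=0.8887 (wall)
  → r_3 = 0.8887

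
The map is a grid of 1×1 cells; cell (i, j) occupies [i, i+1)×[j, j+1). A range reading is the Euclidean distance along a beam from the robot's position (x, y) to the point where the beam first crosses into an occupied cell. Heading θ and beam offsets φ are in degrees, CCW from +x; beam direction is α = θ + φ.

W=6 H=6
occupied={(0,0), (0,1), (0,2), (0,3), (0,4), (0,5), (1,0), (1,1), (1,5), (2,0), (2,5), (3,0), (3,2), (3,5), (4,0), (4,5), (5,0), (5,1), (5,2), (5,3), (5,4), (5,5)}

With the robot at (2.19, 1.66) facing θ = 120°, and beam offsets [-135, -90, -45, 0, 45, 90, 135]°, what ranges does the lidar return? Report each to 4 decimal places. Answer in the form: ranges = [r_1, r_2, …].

ranges = [2.5500, 0.9353, 3.4578, 0.3800, 0.1967, 0.2194, 0.6833]

beam 1: φ=-135°, α=345°
  direction (0.9659, -0.2588); cell (2,1); t to first gridline: x 0.8386, y 2.5500 (then +1.0353 / +3.8637)
    (3,1) via x @ 0.8386
    (4,1) via x @ 1.8738
    (4,0) via y @ 2.5500  # hit
  → r_1 = 2.5500
beam 2: φ=-90°, α=30°
  direction (0.8660, 0.5000); cell (2,1); t to first gridline: x 0.9353, y 0.6800 (then +1.1547 / +2.0000)
    (2,2) via y @ 0.6800
    (3,2) via x @ 0.9353  # hit
  → r_2 = 0.9353
beam 3: φ=-45°, α=75°
  direction (0.2588, 0.9659); cell (2,1); t to first gridline: x 3.1296, y 0.3520 (then +3.8637 / +1.0353)
    (2,2) via y @ 0.3520
    (2,3) via y @ 1.3873
    (2,4) via y @ 2.4225
    (3,4) via x @ 3.1296
    (3,5) via y @ 3.4578  # hit
  → r_3 = 3.4578
beam 4: φ=0°, α=120°
  direction (-0.5000, 0.8660); cell (2,1); t to first gridline: x 0.3800, y 0.3926 (then +2.0000 / +1.1547)
    (1,1) via x @ 0.3800  # hit
  → r_4 = 0.3800
beam 5: φ=45°, α=165°
  direction (-0.9659, 0.2588); cell (2,1); t to first gridline: x 0.1967, y 1.3137 (then +1.0353 / +3.8637)
    (1,1) via x @ 0.1967  # hit
  → r_5 = 0.1967
beam 6: φ=90°, α=210°
  direction (-0.8660, -0.5000); cell (2,1); t to first gridline: x 0.2194, y 1.3200 (then +1.1547 / +2.0000)
    (1,1) via x @ 0.2194  # hit
  → r_6 = 0.2194
beam 7: φ=135°, α=255°
  direction (-0.2588, -0.9659); cell (2,1); t to first gridline: x 0.7341, y 0.6833 (then +3.8637 / +1.0353)
    (2,0) via y @ 0.6833  # hit
  → r_7 = 0.6833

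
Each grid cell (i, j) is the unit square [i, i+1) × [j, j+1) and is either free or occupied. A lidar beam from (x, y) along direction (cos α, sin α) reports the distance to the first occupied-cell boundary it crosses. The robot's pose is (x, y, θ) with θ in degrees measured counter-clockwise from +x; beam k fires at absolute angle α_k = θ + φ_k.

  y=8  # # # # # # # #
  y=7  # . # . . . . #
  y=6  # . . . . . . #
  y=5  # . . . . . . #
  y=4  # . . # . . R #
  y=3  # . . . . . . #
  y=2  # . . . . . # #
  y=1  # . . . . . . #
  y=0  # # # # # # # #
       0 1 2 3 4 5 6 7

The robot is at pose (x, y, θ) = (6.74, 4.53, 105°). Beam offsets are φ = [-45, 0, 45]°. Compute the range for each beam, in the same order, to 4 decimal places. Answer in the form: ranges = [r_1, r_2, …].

beam 1: φ=-45°, α=60°
  dir = (cos 60°, sin 60°) = (0.5000, 0.8660); from cell (6,4)
  next x-line at t=0.5200, next y-line at t=0.5427; Δt_x=2.0000, Δt_y=1.1547
    x: enter (7,4) at t=0.5200 ← occupied
  → r_1 = 0.5200
beam 2: φ=0°, α=105°
  dir = (cos 105°, sin 105°) = (-0.2588, 0.9659); from cell (6,4)
  next x-line at t=2.8591, next y-line at t=0.4866; Δt_x=3.8637, Δt_y=1.0353
    y: enter (6,5) at t=0.4866
    y: enter (6,6) at t=1.5219
    y: enter (6,7) at t=2.5571
    x: enter (5,7) at t=2.8591
    y: enter (5,8) at t=3.5924 ← occupied
  → r_2 = 3.5924
beam 3: φ=45°, α=150°
  dir = (cos 150°, sin 150°) = (-0.8660, 0.5000); from cell (6,4)
  next x-line at t=0.8545, next y-line at t=0.9400; Δt_x=1.1547, Δt_y=2.0000
    x: enter (5,4) at t=0.8545
    y: enter (5,5) at t=0.9400
    x: enter (4,5) at t=2.0092
    y: enter (4,6) at t=2.9400
    x: enter (3,6) at t=3.1639
    x: enter (2,6) at t=4.3186
    y: enter (2,7) at t=4.9400 ← occupied
  → r_3 = 4.9400

ranges = [0.5200, 3.5924, 4.9400]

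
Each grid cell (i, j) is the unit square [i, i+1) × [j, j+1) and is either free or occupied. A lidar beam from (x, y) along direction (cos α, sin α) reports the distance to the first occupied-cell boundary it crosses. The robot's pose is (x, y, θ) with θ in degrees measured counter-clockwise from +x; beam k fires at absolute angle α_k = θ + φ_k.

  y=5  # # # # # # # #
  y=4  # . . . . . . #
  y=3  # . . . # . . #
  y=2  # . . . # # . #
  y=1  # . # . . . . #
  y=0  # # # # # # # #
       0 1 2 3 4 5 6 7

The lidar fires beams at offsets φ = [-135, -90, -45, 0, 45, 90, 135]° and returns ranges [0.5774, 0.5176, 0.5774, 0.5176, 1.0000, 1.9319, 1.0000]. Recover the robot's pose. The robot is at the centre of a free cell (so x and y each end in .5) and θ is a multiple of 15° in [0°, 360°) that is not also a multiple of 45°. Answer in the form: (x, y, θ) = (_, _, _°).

(x, y, θ) = (3.5, 1.5, 285°)

Candidates: 20 free-cell centres × 16 headings = 320 poses. Raycast each; keep the one whose scan matches to 4 dp.
  (2.5, 3.5, 15°): beam 1 = 2.8868 ≠ 0.5774 ✗
  (3.5, 1.5, 255°): beam 1 = 4.0415 ≠ 0.5774 ✗
  (3.5, 3.5, 105°): beam 3 = 1.7321 ≠ 0.5774 ✗
  (1.5, 1.5, 75°): beam 4 = 3.6235 ≠ 0.5176 ✗
  …
  (3.5, 1.5, 285°): r_1=0.5774, r_2=0.5176, r_3=0.5774, r_4=0.5176, r_5=1.0000, r_6=1.9319, r_7=1.0000 — all match ✓
Unique over the lattice → pose = (3.5, 1.5, 285°).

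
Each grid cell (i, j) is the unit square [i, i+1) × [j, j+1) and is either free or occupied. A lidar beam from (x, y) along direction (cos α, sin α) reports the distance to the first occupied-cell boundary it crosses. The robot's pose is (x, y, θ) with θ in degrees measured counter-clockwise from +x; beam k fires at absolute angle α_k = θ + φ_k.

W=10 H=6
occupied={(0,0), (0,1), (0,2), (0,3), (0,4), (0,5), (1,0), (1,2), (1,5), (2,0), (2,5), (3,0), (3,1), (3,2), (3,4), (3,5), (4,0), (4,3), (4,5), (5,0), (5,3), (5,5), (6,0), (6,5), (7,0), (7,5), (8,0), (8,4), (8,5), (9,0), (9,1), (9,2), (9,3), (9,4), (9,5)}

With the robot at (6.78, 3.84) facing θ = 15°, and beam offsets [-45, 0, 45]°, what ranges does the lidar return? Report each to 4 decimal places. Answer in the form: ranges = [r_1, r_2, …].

beam 1: φ=-45°, α=330°
  d=(0.8660,-0.5000)  start (6,3)  tX=0.2540 tY=1.6800  stride 1/|dx|=1.1547 1/|dy|=2.0000
    cross x-line → (7,3), t=0.2540
    cross x-line → (8,3), t=1.4087
    cross y-line → (8,2), t=1.6800
    cross x-line → (9,2), t=2.5634 (wall)
  → r_1 = 2.5634
beam 2: φ=0°, α=15°
  d=(0.9659,0.2588)  start (6,3)  tX=0.2278 tY=0.6182  stride 1/|dx|=1.0353 1/|dy|=3.8637
    cross x-line → (7,3), t=0.2278
    cross y-line → (7,4), t=0.6182
    cross x-line → (8,4), t=1.2630 (wall)
  → r_2 = 1.2630
beam 3: φ=45°, α=60°
  d=(0.5000,0.8660)  start (6,3)  tX=0.4400 tY=0.1848  stride 1/|dx|=2.0000 1/|dy|=1.1547
    cross y-line → (6,4), t=0.1848
    cross x-line → (7,4), t=0.4400
    cross y-line → (7,5), t=1.3395 (wall)
  → r_3 = 1.3395

ranges = [2.5634, 1.2630, 1.3395]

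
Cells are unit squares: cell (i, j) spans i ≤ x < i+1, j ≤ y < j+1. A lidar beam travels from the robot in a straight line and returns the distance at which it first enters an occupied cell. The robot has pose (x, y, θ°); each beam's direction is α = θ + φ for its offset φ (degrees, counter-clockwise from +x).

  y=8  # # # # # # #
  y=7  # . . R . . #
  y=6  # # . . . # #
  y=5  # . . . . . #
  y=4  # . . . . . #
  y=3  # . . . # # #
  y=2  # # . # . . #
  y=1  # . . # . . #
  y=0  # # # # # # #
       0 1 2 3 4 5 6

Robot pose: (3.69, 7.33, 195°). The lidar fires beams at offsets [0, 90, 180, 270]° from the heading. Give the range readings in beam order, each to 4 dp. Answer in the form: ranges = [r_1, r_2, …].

beam 1: φ=0°, α=195°
  d=(-0.9659,-0.2588)  start (3,7)  tX=0.7143 tY=1.2750  stride 1/|dx|=1.0353 1/|dy|=3.8637
    cross x-line → (2,7), t=0.7143
    cross y-line → (2,6), t=1.2750
    cross x-line → (1,6), t=1.7496 (wall)
  → r_1 = 1.7496
beam 2: φ=90°, α=285°
  d=(0.2588,-0.9659)  start (3,7)  tX=1.1977 tY=0.3416  stride 1/|dx|=3.8637 1/|dy|=1.0353
    cross y-line → (3,6), t=0.3416
    cross x-line → (4,6), t=1.1977
    cross y-line → (4,5), t=1.3769
    cross y-line → (4,4), t=2.4122
    cross y-line → (4,3), t=3.4475 (wall)
  → r_2 = 3.4475
beam 3: φ=180°, α=15°
  d=(0.9659,0.2588)  start (3,7)  tX=0.3209 tY=2.5887  stride 1/|dx|=1.0353 1/|dy|=3.8637
    cross x-line → (4,7), t=0.3209
    cross x-line → (5,7), t=1.3562
    cross x-line → (6,7), t=2.3915 (wall)
  → r_3 = 2.3915
beam 4: φ=270°, α=105°
  d=(-0.2588,0.9659)  start (3,7)  tX=2.6660 tY=0.6936  stride 1/|dx|=3.8637 1/|dy|=1.0353
    cross y-line → (3,8), t=0.6936 (wall)
  → r_4 = 0.6936

ranges = [1.7496, 3.4475, 2.3915, 0.6936]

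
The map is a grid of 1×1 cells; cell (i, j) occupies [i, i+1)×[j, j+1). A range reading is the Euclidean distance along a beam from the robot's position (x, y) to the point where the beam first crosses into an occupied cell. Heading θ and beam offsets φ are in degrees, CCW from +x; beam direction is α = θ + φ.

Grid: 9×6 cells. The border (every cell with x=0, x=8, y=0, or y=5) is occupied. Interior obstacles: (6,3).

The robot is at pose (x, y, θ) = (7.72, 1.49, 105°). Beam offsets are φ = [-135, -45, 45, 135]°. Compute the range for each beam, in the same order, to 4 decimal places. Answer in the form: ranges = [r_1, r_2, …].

ranges = [0.3233, 0.5600, 7.0200, 0.5658]

beam 1: φ=-135°, α=330°
  cosα=0.8660 sinα=-0.5000 | (7,1) | tMaxX 0.3233 tMaxY 0.9800 | tΔX 1.1547 tΔY 2.0000
    t=0.3233 [x] (8,1) — stop
  → r_1 = 0.3233
beam 2: φ=-45°, α=60°
  cosα=0.5000 sinα=0.8660 | (7,1) | tMaxX 0.5600 tMaxY 0.5889 | tΔX 2.0000 tΔY 1.1547
    t=0.5600 [x] (8,1) — stop
  → r_2 = 0.5600
beam 3: φ=45°, α=150°
  cosα=-0.8660 sinα=0.5000 | (7,1) | tMaxX 0.8314 tMaxY 1.0200 | tΔX 1.1547 tΔY 2.0000
    t=0.8314 [x] (6,1)
    t=1.0200 [y] (6,2)
    t=1.9861 [x] (5,2)
    t=3.0200 [y] (5,3)
    t=3.1408 [x] (4,3)
    t=4.2955 [x] (3,3)
    t=5.0200 [y] (3,4)
    t=5.4502 [x] (2,4)
    t=6.6049 [x] (1,4)
    t=7.0200 [y] (1,5) — stop
  → r_3 = 7.0200
beam 4: φ=135°, α=240°
  cosα=-0.5000 sinα=-0.8660 | (7,1) | tMaxX 1.4400 tMaxY 0.5658 | tΔX 2.0000 tΔY 1.1547
    t=0.5658 [y] (7,0) — stop
  → r_4 = 0.5658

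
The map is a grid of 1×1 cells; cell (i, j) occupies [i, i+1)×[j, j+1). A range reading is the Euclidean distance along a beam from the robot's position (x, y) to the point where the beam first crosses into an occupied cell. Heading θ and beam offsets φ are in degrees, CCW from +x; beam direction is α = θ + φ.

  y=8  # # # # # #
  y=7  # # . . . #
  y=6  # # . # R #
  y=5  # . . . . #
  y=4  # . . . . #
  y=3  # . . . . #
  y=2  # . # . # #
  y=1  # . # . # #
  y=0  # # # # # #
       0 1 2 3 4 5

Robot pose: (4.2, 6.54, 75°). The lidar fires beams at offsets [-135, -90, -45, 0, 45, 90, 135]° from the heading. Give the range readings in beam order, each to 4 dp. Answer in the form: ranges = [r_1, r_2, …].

beam 1: φ=-135°, α=300°
  cosα=0.5000 sinα=-0.8660 | (4,6) | tMaxX 1.6000 tMaxY 0.6235 | tΔX 2.0000 tΔY 1.1547
    t=0.6235 [y] (4,5)
    t=1.6000 [x] (5,5) — stop
  → r_1 = 1.6000
beam 2: φ=-90°, α=345°
  cosα=0.9659 sinα=-0.2588 | (4,6) | tMaxX 0.8282 tMaxY 2.0864 | tΔX 1.0353 tΔY 3.8637
    t=0.8282 [x] (5,6) — stop
  → r_2 = 0.8282
beam 3: φ=-45°, α=30°
  cosα=0.8660 sinα=0.5000 | (4,6) | tMaxX 0.9238 tMaxY 0.9200 | tΔX 1.1547 tΔY 2.0000
    t=0.9200 [y] (4,7)
    t=0.9238 [x] (5,7) — stop
  → r_3 = 0.9238
beam 4: φ=0°, α=75°
  cosα=0.2588 sinα=0.9659 | (4,6) | tMaxX 3.0910 tMaxY 0.4762 | tΔX 3.8637 tΔY 1.0353
    t=0.4762 [y] (4,7)
    t=1.5115 [y] (4,8) — stop
  → r_4 = 1.5115
beam 5: φ=45°, α=120°
  cosα=-0.5000 sinα=0.8660 | (4,6) | tMaxX 0.4000 tMaxY 0.5312 | tΔX 2.0000 tΔY 1.1547
    t=0.4000 [x] (3,6) — stop
  → r_5 = 0.4000
beam 6: φ=90°, α=165°
  cosα=-0.9659 sinα=0.2588 | (4,6) | tMaxX 0.2071 tMaxY 1.7773 | tΔX 1.0353 tΔY 3.8637
    t=0.2071 [x] (3,6) — stop
  → r_6 = 0.2071
beam 7: φ=135°, α=210°
  cosα=-0.8660 sinα=-0.5000 | (4,6) | tMaxX 0.2309 tMaxY 1.0800 | tΔX 1.1547 tΔY 2.0000
    t=0.2309 [x] (3,6) — stop
  → r_7 = 0.2309

ranges = [1.6000, 0.8282, 0.9238, 1.5115, 0.4000, 0.2071, 0.2309]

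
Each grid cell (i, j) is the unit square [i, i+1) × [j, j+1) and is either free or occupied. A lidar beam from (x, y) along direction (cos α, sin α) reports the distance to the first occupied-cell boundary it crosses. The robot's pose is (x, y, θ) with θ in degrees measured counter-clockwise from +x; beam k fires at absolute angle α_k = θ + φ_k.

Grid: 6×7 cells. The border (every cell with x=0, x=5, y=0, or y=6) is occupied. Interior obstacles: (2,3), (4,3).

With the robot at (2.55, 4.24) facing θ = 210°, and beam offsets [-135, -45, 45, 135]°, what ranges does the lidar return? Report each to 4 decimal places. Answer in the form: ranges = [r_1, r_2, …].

ranges = [1.8221, 1.6047, 0.2485, 1.5012]

beam 1: φ=-135°, α=75°
  direction (0.2588, 0.9659); cell (2,4); t to first gridline: x 1.7387, y 0.7868 (then +3.8637 / +1.0353)
    (2,5) via y @ 0.7868
    (3,5) via x @ 1.7387
    (3,6) via y @ 1.8221  # hit
  → r_1 = 1.8221
beam 2: φ=-45°, α=165°
  direction (-0.9659, 0.2588); cell (2,4); t to first gridline: x 0.5694, y 2.9364 (then +1.0353 / +3.8637)
    (1,4) via x @ 0.5694
    (0,4) via x @ 1.6047  # hit
  → r_2 = 1.6047
beam 3: φ=45°, α=255°
  direction (-0.2588, -0.9659); cell (2,4); t to first gridline: x 2.1250, y 0.2485 (then +3.8637 / +1.0353)
    (2,3) via y @ 0.2485  # hit
  → r_3 = 0.2485
beam 4: φ=135°, α=345°
  direction (0.9659, -0.2588); cell (2,4); t to first gridline: x 0.4659, y 0.9273 (then +1.0353 / +3.8637)
    (3,4) via x @ 0.4659
    (3,3) via y @ 0.9273
    (4,3) via x @ 1.5012  # hit
  → r_4 = 1.5012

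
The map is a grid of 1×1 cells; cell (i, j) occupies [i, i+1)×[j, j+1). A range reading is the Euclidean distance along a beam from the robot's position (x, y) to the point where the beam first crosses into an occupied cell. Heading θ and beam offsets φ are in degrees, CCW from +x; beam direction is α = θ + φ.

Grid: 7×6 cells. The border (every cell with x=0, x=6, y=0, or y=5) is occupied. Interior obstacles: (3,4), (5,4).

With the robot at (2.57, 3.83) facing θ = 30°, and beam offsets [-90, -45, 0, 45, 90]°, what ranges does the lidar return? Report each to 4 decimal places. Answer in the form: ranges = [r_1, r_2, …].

ranges = [3.2678, 3.5510, 0.4965, 1.2113, 1.3510]

beam 1: φ=-90°, α=300°
  cosα=0.5000 sinα=-0.8660 | (2,3) | tMaxX 0.8600 tMaxY 0.9584 | tΔX 2.0000 tΔY 1.1547
    t=0.8600 [x] (3,3)
    t=0.9584 [y] (3,2)
    t=2.1131 [y] (3,1)
    t=2.8600 [x] (4,1)
    t=3.2678 [y] (4,0) — stop
  → r_1 = 3.2678
beam 2: φ=-45°, α=345°
  cosα=0.9659 sinα=-0.2588 | (2,3) | tMaxX 0.4452 tMaxY 3.2069 | tΔX 1.0353 tΔY 3.8637
    t=0.4452 [x] (3,3)
    t=1.4804 [x] (4,3)
    t=2.5157 [x] (5,3)
    t=3.2069 [y] (5,2)
    t=3.5510 [x] (6,2) — stop
  → r_2 = 3.5510
beam 3: φ=0°, α=30°
  cosα=0.8660 sinα=0.5000 | (2,3) | tMaxX 0.4965 tMaxY 0.3400 | tΔX 1.1547 tΔY 2.0000
    t=0.3400 [y] (2,4)
    t=0.4965 [x] (3,4) — stop
  → r_3 = 0.4965
beam 4: φ=45°, α=75°
  cosα=0.2588 sinα=0.9659 | (2,3) | tMaxX 1.6614 tMaxY 0.1760 | tΔX 3.8637 tΔY 1.0353
    t=0.1760 [y] (2,4)
    t=1.2113 [y] (2,5) — stop
  → r_4 = 1.2113
beam 5: φ=90°, α=120°
  cosα=-0.5000 sinα=0.8660 | (2,3) | tMaxX 1.1400 tMaxY 0.1963 | tΔX 2.0000 tΔY 1.1547
    t=0.1963 [y] (2,4)
    t=1.1400 [x] (1,4)
    t=1.3510 [y] (1,5) — stop
  → r_5 = 1.3510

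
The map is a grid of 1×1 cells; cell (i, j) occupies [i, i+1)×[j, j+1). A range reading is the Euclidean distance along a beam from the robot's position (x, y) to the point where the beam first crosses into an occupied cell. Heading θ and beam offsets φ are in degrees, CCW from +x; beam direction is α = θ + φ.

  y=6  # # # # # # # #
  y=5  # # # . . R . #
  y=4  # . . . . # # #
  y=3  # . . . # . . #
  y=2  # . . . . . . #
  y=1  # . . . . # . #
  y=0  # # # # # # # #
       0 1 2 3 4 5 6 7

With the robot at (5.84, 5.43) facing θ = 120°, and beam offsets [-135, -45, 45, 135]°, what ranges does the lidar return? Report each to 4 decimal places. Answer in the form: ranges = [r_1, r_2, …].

ranges = [1.2009, 0.5901, 2.2023, 0.4452]

beam 1: φ=-135°, α=345°
  direction (0.9659, -0.2588); cell (5,5); t to first gridline: x 0.1656, y 1.6614 (then +1.0353 / +3.8637)
    (6,5) via x @ 0.1656
    (7,5) via x @ 1.2009  # hit
  → r_1 = 1.2009
beam 2: φ=-45°, α=75°
  direction (0.2588, 0.9659); cell (5,5); t to first gridline: x 0.6182, y 0.5901 (then +3.8637 / +1.0353)
    (5,6) via y @ 0.5901  # hit
  → r_2 = 0.5901
beam 3: φ=45°, α=165°
  direction (-0.9659, 0.2588); cell (5,5); t to first gridline: x 0.8696, y 2.2023 (then +1.0353 / +3.8637)
    (4,5) via x @ 0.8696
    (3,5) via x @ 1.9049
    (3,6) via y @ 2.2023  # hit
  → r_3 = 2.2023
beam 4: φ=135°, α=255°
  direction (-0.2588, -0.9659); cell (5,5); t to first gridline: x 3.2455, y 0.4452 (then +3.8637 / +1.0353)
    (5,4) via y @ 0.4452  # hit
  → r_4 = 0.4452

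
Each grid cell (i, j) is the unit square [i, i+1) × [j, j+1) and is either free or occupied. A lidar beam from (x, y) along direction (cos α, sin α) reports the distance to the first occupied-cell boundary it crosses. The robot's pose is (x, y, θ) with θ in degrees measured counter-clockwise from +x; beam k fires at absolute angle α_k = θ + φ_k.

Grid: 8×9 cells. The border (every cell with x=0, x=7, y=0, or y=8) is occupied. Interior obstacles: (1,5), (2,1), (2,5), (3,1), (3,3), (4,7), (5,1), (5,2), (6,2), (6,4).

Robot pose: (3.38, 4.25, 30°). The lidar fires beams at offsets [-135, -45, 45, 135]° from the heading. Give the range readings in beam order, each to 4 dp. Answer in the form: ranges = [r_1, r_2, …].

ranges = [0.2588, 3.7477, 2.8470, 2.4640]

beam 1: φ=-135°, α=255°
  cosα=-0.2588 sinα=-0.9659 | (3,4) | tMaxX 1.4682 tMaxY 0.2588 | tΔX 3.8637 tΔY 1.0353
    t=0.2588 [y] (3,3) — stop
  → r_1 = 0.2588
beam 2: φ=-45°, α=345°
  cosα=0.9659 sinα=-0.2588 | (3,4) | tMaxX 0.6419 tMaxY 0.9659 | tΔX 1.0353 tΔY 3.8637
    t=0.6419 [x] (4,4)
    t=0.9659 [y] (4,3)
    t=1.6771 [x] (5,3)
    t=2.7124 [x] (6,3)
    t=3.7477 [x] (7,3) — stop
  → r_2 = 3.7477
beam 3: φ=45°, α=75°
  cosα=0.2588 sinα=0.9659 | (3,4) | tMaxX 2.3955 tMaxY 0.7765 | tΔX 3.8637 tΔY 1.0353
    t=0.7765 [y] (3,5)
    t=1.8117 [y] (3,6)
    t=2.3955 [x] (4,6)
    t=2.8470 [y] (4,7) — stop
  → r_3 = 2.8470
beam 4: φ=135°, α=165°
  cosα=-0.9659 sinα=0.2588 | (3,4) | tMaxX 0.3934 tMaxY 2.8978 | tΔX 1.0353 tΔY 3.8637
    t=0.3934 [x] (2,4)
    t=1.4287 [x] (1,4)
    t=2.4640 [x] (0,4) — stop
  → r_4 = 2.4640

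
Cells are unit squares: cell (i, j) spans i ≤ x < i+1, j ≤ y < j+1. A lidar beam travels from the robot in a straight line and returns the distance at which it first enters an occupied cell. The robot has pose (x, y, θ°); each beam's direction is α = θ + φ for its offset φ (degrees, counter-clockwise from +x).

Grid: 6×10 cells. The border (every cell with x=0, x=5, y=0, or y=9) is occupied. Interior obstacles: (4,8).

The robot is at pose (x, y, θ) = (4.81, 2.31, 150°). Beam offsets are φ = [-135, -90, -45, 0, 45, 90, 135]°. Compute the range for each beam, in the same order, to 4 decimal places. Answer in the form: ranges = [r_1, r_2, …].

beam 1: φ=-135°, α=15°
  cosα=0.9659 sinα=0.2588 | (4,2) | tMaxX 0.1967 tMaxY 2.6660 | tΔX 1.0353 tΔY 3.8637
    t=0.1967 [x] (5,2) — stop
  → r_1 = 0.1967
beam 2: φ=-90°, α=60°
  cosα=0.5000 sinα=0.8660 | (4,2) | tMaxX 0.3800 tMaxY 0.7967 | tΔX 2.0000 tΔY 1.1547
    t=0.3800 [x] (5,2) — stop
  → r_2 = 0.3800
beam 3: φ=-45°, α=105°
  cosα=-0.2588 sinα=0.9659 | (4,2) | tMaxX 3.1296 tMaxY 0.7143 | tΔX 3.8637 tΔY 1.0353
    t=0.7143 [y] (4,3)
    t=1.7496 [y] (4,4)
    t=2.7849 [y] (4,5)
    t=3.1296 [x] (3,5)
    t=3.8202 [y] (3,6)
    t=4.8554 [y] (3,7)
    t=5.8907 [y] (3,8)
    t=6.9260 [y] (3,9) — stop
  → r_3 = 6.9260
beam 4: φ=0°, α=150°
  cosα=-0.8660 sinα=0.5000 | (4,2) | tMaxX 0.9353 tMaxY 1.3800 | tΔX 1.1547 tΔY 2.0000
    t=0.9353 [x] (3,2)
    t=1.3800 [y] (3,3)
    t=2.0900 [x] (2,3)
    t=3.2447 [x] (1,3)
    t=3.3800 [y] (1,4)
    t=4.3994 [x] (0,4) — stop
  → r_4 = 4.3994
beam 5: φ=45°, α=195°
  cosα=-0.9659 sinα=-0.2588 | (4,2) | tMaxX 0.8386 tMaxY 1.1977 | tΔX 1.0353 tΔY 3.8637
    t=0.8386 [x] (3,2)
    t=1.1977 [y] (3,1)
    t=1.8738 [x] (2,1)
    t=2.9091 [x] (1,1)
    t=3.9444 [x] (0,1) — stop
  → r_5 = 3.9444
beam 6: φ=90°, α=240°
  cosα=-0.5000 sinα=-0.8660 | (4,2) | tMaxX 1.6200 tMaxY 0.3580 | tΔX 2.0000 tΔY 1.1547
    t=0.3580 [y] (4,1)
    t=1.5127 [y] (4,0) — stop
  → r_6 = 1.5127
beam 7: φ=135°, α=285°
  cosα=0.2588 sinα=-0.9659 | (4,2) | tMaxX 0.7341 tMaxY 0.3209 | tΔX 3.8637 tΔY 1.0353
    t=0.3209 [y] (4,1)
    t=0.7341 [x] (5,1) — stop
  → r_7 = 0.7341

ranges = [0.1967, 0.3800, 6.9260, 4.3994, 3.9444, 1.5127, 0.7341]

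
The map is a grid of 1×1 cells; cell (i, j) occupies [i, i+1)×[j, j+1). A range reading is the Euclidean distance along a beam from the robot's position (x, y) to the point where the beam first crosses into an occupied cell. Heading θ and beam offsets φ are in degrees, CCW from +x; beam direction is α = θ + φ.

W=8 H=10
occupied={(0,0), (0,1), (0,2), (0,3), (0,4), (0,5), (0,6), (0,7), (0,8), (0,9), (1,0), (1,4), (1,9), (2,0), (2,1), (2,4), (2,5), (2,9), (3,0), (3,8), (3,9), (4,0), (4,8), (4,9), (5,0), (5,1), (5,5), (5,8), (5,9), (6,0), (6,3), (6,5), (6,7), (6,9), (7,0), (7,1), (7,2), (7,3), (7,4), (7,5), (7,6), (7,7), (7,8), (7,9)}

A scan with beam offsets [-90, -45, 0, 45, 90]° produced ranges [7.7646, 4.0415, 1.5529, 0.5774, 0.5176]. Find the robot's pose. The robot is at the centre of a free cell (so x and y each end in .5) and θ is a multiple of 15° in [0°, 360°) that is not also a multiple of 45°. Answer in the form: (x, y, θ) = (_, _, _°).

Enumerate (i+0.5, j+0.5, θ) over the 36 free cells and 16 admissible headings. For each, cast all 5 beams and compare to the given ranges.
  (4.5, 6.5, 30°): beam 1 = 1.0000 ≠ 7.7646 ✗
  (1.5, 3.5, 300°): beam 1 = 0.5774 ≠ 7.7646 ✗
  (3.5, 5.5, 150°): beam 1 = 2.8868 ≠ 7.7646 ✗
  (4.5, 5.5, 15°): beam 1 = 3.6235 ≠ 7.7646 ✗
  (6.5, 6.5, 60°): beam 1 = 0.5774 ≠ 7.7646 ✗
  …
  (4.5, 1.5, 195°): r_1=7.7646, r_2=4.0415, r_3=1.5529, r_4=0.5774, r_5=0.5176 — all match ✓
Only this pose fits every beam.

(x, y, θ) = (4.5, 1.5, 195°)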